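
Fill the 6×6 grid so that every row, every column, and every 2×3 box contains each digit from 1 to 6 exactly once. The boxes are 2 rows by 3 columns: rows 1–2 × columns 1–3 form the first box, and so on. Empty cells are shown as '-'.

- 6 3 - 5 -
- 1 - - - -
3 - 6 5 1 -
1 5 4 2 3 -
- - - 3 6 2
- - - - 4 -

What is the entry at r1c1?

2

r2c5 = 2 (sole candidate).
r3c2 = 2 (sole candidate).
r3c6 = 4 (sole candidate).
r4c6 = 6 (sole candidate).
r5c2 = 4 (sole candidate).
r6c2 = 3 (sole candidate).
r6c4 = 1 (sole candidate).
r6c6 = 5 (sole candidate).
r1c4 = 4 (sole candidate).
r1c6 = 1 (sole candidate).
r2c3 = 5 (sole candidate).
r2c4 = 6 (sole candidate).
r2c6 = 3 (sole candidate).
r5c1 = 5 (sole candidate).
r5c3 = 1 (sole candidate).
r6c3 = 2 (sole candidate).
r1c1 = 2: row 1 has {1,3,4,5,6}; col 1 has {1,3,5}; box has {1,3,5,6} → only 2 remains.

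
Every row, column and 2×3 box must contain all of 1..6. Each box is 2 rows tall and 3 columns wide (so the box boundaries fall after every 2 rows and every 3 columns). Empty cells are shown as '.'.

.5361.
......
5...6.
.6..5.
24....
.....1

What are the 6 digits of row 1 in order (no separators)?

R1C1 = 4: row 1 has {1,3,5,6}; col 1 has {2,5}; box has {3,5} → only 4 remains.
R1C6 = 2: row 1 has {1,3,4,5,6}; col 6 has {1}; box has {1,6} → only 2 remains.

453612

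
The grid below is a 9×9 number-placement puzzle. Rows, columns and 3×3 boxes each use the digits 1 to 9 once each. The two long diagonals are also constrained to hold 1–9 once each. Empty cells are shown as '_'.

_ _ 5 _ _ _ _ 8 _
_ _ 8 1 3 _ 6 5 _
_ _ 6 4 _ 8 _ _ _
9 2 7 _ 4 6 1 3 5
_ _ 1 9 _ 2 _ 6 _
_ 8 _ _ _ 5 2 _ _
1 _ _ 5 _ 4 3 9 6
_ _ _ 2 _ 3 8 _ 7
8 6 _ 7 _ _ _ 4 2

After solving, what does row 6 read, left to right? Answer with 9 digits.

r1c4 = 6 (sole candidate).
r4c4 = 8 (sole candidate).
r5c5 = 7 (sole candidate).
r5c7 = 4 (sole candidate).
r5c9 = 8 (sole candidate).
r6c4 = 3: row 6 has {2,5,8}; col 4 has {1,2,4,5,6,7,8,9}; box has {2,4,5,6,7,8,9}; anti-diagonal has {5,6,7,8} → only 3 remains.
r6c5 = 1: row 6 has {2,3,5,8}; col 5 has {3,4,7}; box has {2,3,4,5,6,7,8,9} → only 1 remains.
r6c8 = 7: row 6 has {1,2,3,5,8}; col 8 has {3,4,5,6,8,9}; box has {1,2,3,4,5,6,8} → only 7 remains.
r6c9 = 9: row 6 has {1,2,3,5,7,8}; col 9 has {2,5,6,7,8}; box has {1,2,3,4,5,6,7,8} → only 9 remains.
r7c2 = 7 (sole candidate).
r7c3 = 2 (sole candidate).
r7c5 = 8 (sole candidate).
r8c8 = 1 (sole candidate).
r9c5 = 9 (sole candidate).
r9c6 = 1 (sole candidate).
r9c7 = 5 (sole candidate).
r1c1 = 4 (sole candidate).
r1c5 = 2 (sole candidate).
r1c9 = 1 (sole candidate).
r2c2 = 9 (sole candidate).
r2c6 = 7 (sole candidate).
r2c9 = 4 (sole candidate).
r3c5 = 5 (sole candidate).
r3c7 = 9 (sole candidate).
r3c8 = 2 (sole candidate).
r3c9 = 3 (sole candidate).
r6c1 = 6: row 6 has {1,2,3,5,7,8,9}; col 1 has {1,4,8,9}; box has {1,2,7,8,9} → only 6 remains.
r6c3 = 4: row 6 has {1,2,3,5,6,7,8,9}; col 3 has {1,2,5,6,7,8}; box has {1,2,6,7,8,9} → only 4 remains.

684315279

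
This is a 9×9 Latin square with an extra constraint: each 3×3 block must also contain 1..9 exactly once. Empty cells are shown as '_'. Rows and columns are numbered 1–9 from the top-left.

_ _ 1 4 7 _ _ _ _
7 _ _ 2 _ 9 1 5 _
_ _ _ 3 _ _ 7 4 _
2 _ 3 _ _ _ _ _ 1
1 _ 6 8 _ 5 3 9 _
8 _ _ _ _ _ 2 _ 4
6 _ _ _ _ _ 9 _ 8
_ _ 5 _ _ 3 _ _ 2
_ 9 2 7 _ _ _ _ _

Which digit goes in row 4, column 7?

row 5, column 9 = 7: row 5 has {1,3,5,6,8,9}; col 9 has {1,2,4,8}; box has {1,2,3,4,9} → only 7 remains.
row 6, column 8 = 6: row 6 has {2,4,8}; col 8 has {4,5,9}; box has {1,2,3,4,7,9} → only 6 remains.
row 8, column 1 = 4: row 8 has {2,3,5}; col 1 has {1,2,6,7,8}; box has {2,5,6,9} → only 4 remains.
row 8, column 7 = 6: row 8 has {2,3,4,5}; col 7 has {1,2,3,7,9}; box has {2,8,9} → only 6 remains.
row 9, column 1 = 3: row 9 has {2,7,9}; col 1 has {1,2,4,6,7,8}; box has {2,4,5,6,9} → only 3 remains.
row 9, column 8 = 1: row 9 has {2,3,7,9}; col 8 has {4,5,6,9}; box has {2,6,8,9} → only 1 remains.
row 9, column 9 = 5: row 9 has {1,2,3,7,9}; col 9 has {1,2,4,7,8}; box has {1,2,6,8,9} → only 5 remains.
row 1, column 7 = 8: row 1 has {1,4,7}; col 7 has {1,2,3,6,7,9}; box has {1,4,5,7} → only 8 remains.
row 4, column 7 = 5: row 4 has {1,2,3}; col 7 has {1,2,3,6,7,8,9}; box has {1,2,3,4,6,7,9} → only 5 remains.

5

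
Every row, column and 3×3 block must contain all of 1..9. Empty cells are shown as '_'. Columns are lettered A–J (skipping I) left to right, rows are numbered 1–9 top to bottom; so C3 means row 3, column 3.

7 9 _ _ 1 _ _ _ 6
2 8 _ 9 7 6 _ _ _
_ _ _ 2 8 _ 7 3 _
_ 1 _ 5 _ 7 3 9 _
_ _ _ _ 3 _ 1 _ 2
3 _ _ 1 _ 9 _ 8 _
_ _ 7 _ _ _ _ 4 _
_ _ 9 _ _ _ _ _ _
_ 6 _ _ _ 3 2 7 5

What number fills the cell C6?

J4 = 4 (sole candidate).
J6 = 7 (sole candidate).
J2 = 1 (sole candidate).
J3 = 9 (sole candidate).
H2 = 5 (sole candidate).
H5 = 6 (sole candidate).
G6 = 5 (sole candidate).
H8 = 1 (sole candidate).
H1 = 2 (sole candidate).
G2 = 4 (sole candidate).
G1 = 8 (sole candidate).
C2 = 3 (sole candidate).
G8 = 6 (sole candidate).
G7 = 9 (sole candidate).
D1 = 3 (hidden single in row 1).
B5 = 7 (hidden single in row 5).
A5 = 9 (hidden single in row 5).
C5 = 5 (hidden single in row 5).
C1 = 4 (sole candidate).
F1 = 5 (sole candidate).
B3 = 5 (sole candidate).
F3 = 4 (sole candidate).
F5 = 8 (sole candidate).
F8 = 2 (sole candidate).
D5 = 4 (sole candidate).
F7 = 1 (sole candidate).
D9 = 8 (sole candidate).
D7 = 6 (sole candidate).
E7 = 5 (sole candidate).
D8 = 7 (sole candidate).
E8 = 4 (sole candidate).
C9 = 1 (sole candidate).
E9 = 9 (sole candidate).
C3 = 6 (sole candidate).
C6 = 2: row 6 has {1,3,5,7,8,9}; col 3 has {1,3,4,5,6,7,9}; box has {1,3,5,7,9} → only 2 remains.

2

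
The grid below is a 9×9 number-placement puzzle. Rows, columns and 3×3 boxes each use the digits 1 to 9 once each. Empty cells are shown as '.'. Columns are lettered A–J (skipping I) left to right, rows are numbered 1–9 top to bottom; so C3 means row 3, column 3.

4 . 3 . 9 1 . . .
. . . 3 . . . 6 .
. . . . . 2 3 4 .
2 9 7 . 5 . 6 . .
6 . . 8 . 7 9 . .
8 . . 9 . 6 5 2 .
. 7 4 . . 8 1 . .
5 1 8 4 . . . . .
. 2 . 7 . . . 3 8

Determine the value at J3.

D4 = 1 (sole candidate).
H4 = 8 (sole candidate).
H5 = 1 (sole candidate).
C6 = 1 (sole candidate).
A9 = 9 (sole candidate).
C9 = 6 (sole candidate).
E9 = 1 (sole candidate).
F9 = 5 (sole candidate).
G9 = 4 (sole candidate).
F2 = 4 (sole candidate).
F4 = 3 (sole candidate).
J4 = 4 (sole candidate).
C5 = 5 (sole candidate).
J5 = 3 (sole candidate).
E6 = 4 (sole candidate).
J6 = 7 (sole candidate).
A7 = 3 (sole candidate).
F8 = 9 (sole candidate).
H8 = 7 (sole candidate).
H1 = 5 (sole candidate).
J1 = 2 (sole candidate).
C3 = 9 (sole candidate).
J3 = 1: row 3 has {2,3,4,9}; col 9 has {2,3,4,7,8}; box has {2,3,4,5,6} → only 1 remains.

1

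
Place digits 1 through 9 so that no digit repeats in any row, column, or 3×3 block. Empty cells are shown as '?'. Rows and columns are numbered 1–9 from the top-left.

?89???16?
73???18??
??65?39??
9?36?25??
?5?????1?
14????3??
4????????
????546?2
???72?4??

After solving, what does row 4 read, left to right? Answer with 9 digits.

973612548

r1c6 = 7 (sole candidate).
r3c1 = 2 (sole candidate).
r3c2 = 1 (sole candidate).
r4c2 = 7: row 4 has {2,3,5,6,9}; col 2 has {1,3,4,5,8}; box has {1,3,4,5,9} → only 7 remains.
r7c7 = 7 (sole candidate).
r8c2 = 9 (sole candidate).
r9c2 = 6 (sole candidate).
r1c1 = 5 (sole candidate).
r1c5 = 4 (sole candidate).
r1c9 = 3 (sole candidate).
r2c3 = 4 (sole candidate).
r2c9 = 5 (sole candidate).
r3c5 = 8 (sole candidate).
r4c5 = 1: row 4 has {2,3,5,6,7,9}; col 5 has {2,4,5,8}; box has {2,6} → only 1 remains.
r5c7 = 2 (sole candidate).
r7c2 = 2 (sole candidate).
r1c4 = 2 (sole candidate).
r2c4 = 9 (sole candidate).
r2c5 = 6 (sole candidate).
r2c8 = 2 (sole candidate).
r5c3 = 8 (sole candidate).
r5c6 = 9 (sole candidate).
r6c3 = 2 (sole candidate).
r6c4 = 8 (sole candidate).
r6c5 = 7 (sole candidate).
r6c6 = 5 (sole candidate).
r6c8 = 9 (sole candidate).
r6c9 = 6 (sole candidate).
r9c6 = 8 (sole candidate).
r5c1 = 6 (sole candidate).
r5c5 = 3 (sole candidate).
r7c5 = 9 (sole candidate).
r7c6 = 6 (sole candidate).
r9c1 = 3 (sole candidate).
r9c8 = 5 (sole candidate).
r5c4 = 4 (sole candidate).
r5c9 = 7 (sole candidate).
r8c1 = 8 (sole candidate).
r8c8 = 3 (sole candidate).
r9c3 = 1 (sole candidate).
r9c9 = 9 (sole candidate).
r3c9 = 4 (sole candidate).
r4c9 = 8: row 4 has {1,2,3,5,6,7,9}; col 9 has {2,3,4,5,6,7,9}; box has {1,2,3,5,6,7,9} → only 8 remains.
r7c3 = 5 (sole candidate).
r7c8 = 8 (sole candidate).
r7c9 = 1 (sole candidate).
r8c3 = 7 (sole candidate).
r8c4 = 1 (sole candidate).
r3c8 = 7 (sole candidate).
r4c8 = 4: row 4 has {1,2,3,5,6,7,8,9}; col 8 has {1,2,3,5,6,7,8,9}; box has {1,2,3,5,6,7,8,9} → only 4 remains.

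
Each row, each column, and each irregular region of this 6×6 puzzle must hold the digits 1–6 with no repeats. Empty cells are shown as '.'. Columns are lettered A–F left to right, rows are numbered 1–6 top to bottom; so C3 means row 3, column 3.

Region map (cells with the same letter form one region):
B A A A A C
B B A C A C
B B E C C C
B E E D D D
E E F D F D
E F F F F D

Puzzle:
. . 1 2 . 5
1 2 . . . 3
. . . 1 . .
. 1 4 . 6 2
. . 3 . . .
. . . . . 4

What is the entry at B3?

F3 = 6 (sole candidate).
D5 = 5 (sole candidate).
F5 = 1 (sole candidate).
D6 = 6 (sole candidate).
D2 = 4 (sole candidate).
E2 = 5 (sole candidate).
E3 = 2 (sole candidate).
D4 = 3 (sole candidate).
B5 = 6 (sole candidate).
E5 = 4 (sole candidate).
B6 = 5 (sole candidate).
C6 = 2 (sole candidate).
E6 = 1 (sole candidate).
E1 = 3 (sole candidate).
C2 = 6 (sole candidate).
C3 = 5 (sole candidate).
A4 = 5 (sole candidate).
A5 = 2 (sole candidate).
A6 = 3 (sole candidate).
B1 = 4 (sole candidate).
A3 = 4 (sole candidate).
B3 = 3: row 3 has {1,2,4,5,6}; col 2 has {1,2,4,5,6}; region has {1,2,4,5} → only 3 remains.

3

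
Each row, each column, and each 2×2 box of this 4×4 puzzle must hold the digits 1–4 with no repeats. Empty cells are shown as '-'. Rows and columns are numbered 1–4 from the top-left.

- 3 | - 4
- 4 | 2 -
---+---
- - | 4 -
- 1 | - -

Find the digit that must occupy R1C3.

R1C3 = 1: row 1 has {3,4}; col 3 has {2,4}; box has {2,4} → only 1 remains.

1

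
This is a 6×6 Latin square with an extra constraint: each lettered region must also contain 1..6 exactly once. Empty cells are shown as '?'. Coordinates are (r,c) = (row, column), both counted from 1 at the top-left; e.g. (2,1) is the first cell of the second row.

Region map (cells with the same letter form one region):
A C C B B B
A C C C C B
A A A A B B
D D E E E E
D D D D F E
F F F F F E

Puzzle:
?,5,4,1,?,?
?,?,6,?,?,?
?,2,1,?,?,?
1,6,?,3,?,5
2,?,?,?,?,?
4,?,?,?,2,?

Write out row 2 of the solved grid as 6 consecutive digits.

516234

(2,4) = 2: row 2 has {6}; col 4 has {1,3}; region has {4,5,6} → only 2 remains.
(4,3) = 2: row 4 has {1,3,5,6}; col 3 has {1,4,6}; region has {3,5} → only 2 remains.
(4,5) = 4: row 4 has {1,2,3,5,6}; col 5 has {2}; region has {2,3,5} → only 4 remains.
(1,6) = 2: in row 1, 2 can only go here (every other open cell in that row sees a 2).
(2,6) = 4: in row 2, 4 can only go here (every other open cell in that row sees a 4).
(2,1) = 5: in row 2, 5 can only go here (every other open cell in that row sees a 5).
(3,4) = 4: in row 3, 4 can only go here (every other open cell in that row sees a 4).
(3,5) = 5: in row 3, 5 can only go here (every other open cell in that row sees a 5).
(5,4) = 5: row 5 has {2}; col 4 has {1,2,3,4}; region has {1,2,6} → only 5 remains.
(6,4) = 6: row 6 has {2,4}; col 4 has {1,2,3,4,5}; region has {2,4} → only 6 remains.
(6,6) = 1: row 6 has {2,4,6}; col 6 has {2,4,5}; region has {2,3,4,5} → only 1 remains.
(5,3) = 3: row 5 has {2,5}; col 3 has {1,2,4,6}; region has {1,2,5,6} → only 3 remains.
(5,5) = 1: row 5 has {2,3,5}; col 5 has {2,4,5}; region has {2,4,6} → only 1 remains.
(5,6) = 6: row 5 has {1,2,3,5}; col 6 has {1,2,4,5}; region has {1,2,3,4,5} → only 6 remains.
(6,2) = 3: row 6 has {1,2,4,6}; col 2 has {2,5,6}; region has {1,2,4,6} → only 3 remains.
(6,3) = 5: row 6 has {1,2,3,4,6}; col 3 has {1,2,3,4,6}; region has {1,2,3,4,6} → only 5 remains.
(2,2) = 1: row 2 has {2,4,5,6}; col 2 has {2,3,5,6}; region has {2,4,5,6} → only 1 remains.
(2,5) = 3: row 2 has {1,2,4,5,6}; col 5 has {1,2,4,5}; region has {1,2,4,5,6} → only 3 remains.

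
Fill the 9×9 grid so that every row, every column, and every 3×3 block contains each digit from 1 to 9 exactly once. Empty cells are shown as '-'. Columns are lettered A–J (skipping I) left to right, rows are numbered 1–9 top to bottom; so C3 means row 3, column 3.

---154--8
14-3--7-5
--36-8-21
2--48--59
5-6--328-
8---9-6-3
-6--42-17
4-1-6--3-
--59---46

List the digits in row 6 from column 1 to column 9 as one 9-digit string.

814295673

E2 = 2 (sole candidate).
F2 = 9 (sole candidate).
H2 = 6 (sole candidate).
E3 = 7 (sole candidate).
C4 = 7 (sole candidate).
G4 = 1 (sole candidate).
D5 = 7 (sole candidate).
E5 = 1 (sole candidate).
J5 = 4 (sole candidate).
B6 = 1: row 6 has {3,6,8,9}; col 2 has {4,6}; box has {2,5,6,7,8} → only 1 remains.
C6 = 4: row 6 has {1,3,6,8,9}; col 3 has {1,3,5,6,7}; box has {1,2,5,6,7,8} → only 4 remains.
F6 = 5: row 6 has {1,3,4,6,8,9}; col 6 has {2,3,4,8,9}; box has {1,3,4,7,8,9} → only 5 remains.
H6 = 7: row 6 has {1,3,4,5,6,8,9}; col 8 has {1,2,3,4,5,6,8}; box has {1,2,3,4,5,6,8,9} → only 7 remains.
F8 = 7 (sole candidate).
J8 = 2 (sole candidate).
E9 = 3 (sole candidate).
F9 = 1 (sole candidate).
G9 = 8 (sole candidate).
H1 = 9 (sole candidate).
C2 = 8 (sole candidate).
A3 = 9 (sole candidate).
B3 = 5 (sole candidate).
G3 = 4 (sole candidate).
B4 = 3 (sole candidate).
F4 = 6 (sole candidate).
B5 = 9 (sole candidate).
D6 = 2: row 6 has {1,3,4,5,6,7,8,9}; col 4 has {1,3,4,6,7,9}; box has {1,3,4,5,6,7,8,9} → only 2 remains.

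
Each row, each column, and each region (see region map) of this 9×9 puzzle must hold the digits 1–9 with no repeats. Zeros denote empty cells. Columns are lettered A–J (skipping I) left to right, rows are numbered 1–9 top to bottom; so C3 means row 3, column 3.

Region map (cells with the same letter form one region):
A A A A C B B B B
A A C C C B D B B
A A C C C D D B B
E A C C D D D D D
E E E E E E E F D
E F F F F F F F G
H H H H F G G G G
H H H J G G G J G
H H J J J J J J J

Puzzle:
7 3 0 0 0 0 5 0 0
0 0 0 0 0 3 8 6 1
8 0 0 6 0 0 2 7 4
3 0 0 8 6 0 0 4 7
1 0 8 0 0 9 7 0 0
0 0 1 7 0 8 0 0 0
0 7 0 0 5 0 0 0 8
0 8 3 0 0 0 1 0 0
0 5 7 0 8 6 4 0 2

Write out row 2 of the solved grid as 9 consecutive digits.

594273861

F1 = 2: row 1 has {3,5,7}; col 6 has {3,6,8,9}; region has {1,3,4,5,6,7} → only 2 remains.
J1 = 9: row 1 has {2,3,5,7}; col 9 has {1,2,4,7,8}; region has {1,2,3,4,5,6,7} → only 9 remains.
G4 = 9: row 4 has {3,4,6,7,8}; col 7 has {1,2,4,5,7,8}; region has {2,4,6,7,8} → only 9 remains.
F7 = 4: row 7 has {5,7,8}; col 6 has {2,3,6,8,9}; region has {1,8} → only 4 remains.
A9 = 9: row 9 has {2,4,5,6,7,8}; col 1 has {1,3,7,8}; region has {3,5,7,8} → only 9 remains.
H1 = 8: row 1 has {2,3,5,7,9}; col 8 has {4,6,7}; region has {1,2,3,4,5,6,7,9} → only 8 remains.
C1 = 6: in row 1, 6 can only go here (every other open cell in that row sees a 6).
C7 = 2: row 7 has {4,5,7,8}; col 3 has {1,3,6,7,8}; region has {3,5,7,8,9} → only 2 remains.
D7 = 1: row 7 has {2,4,5,7,8}; col 4 has {6,7,8}; region has {2,3,5,7,8,9} → only 1 remains.
D9 = 3: row 9 has {2,4,5,6,7,8,9}; col 4 has {1,6,7,8}; region has {2,4,6,7,8} → only 3 remains.
H9 = 1: row 9 has {2,3,4,5,6,7,8,9}; col 8 has {4,6,7,8}; region has {2,3,4,6,7,8} → only 1 remains.
D1 = 4: row 1 has {2,3,5,6,7,8,9}; col 4 has {1,3,6,7,8}; region has {3,6,7,8} → only 4 remains.
E1 = 1: row 1 has {2,3,4,5,6,7,8,9}; col 5 has {5,6,8}; region has {6,8} → only 1 remains.
C4 = 5: row 4 has {3,4,6,7,8,9}; col 3 has {1,2,3,6,7,8}; region has {1,6,8} → only 5 remains.
F4 = 1: row 4 has {3,4,5,6,7,8,9}; col 6 has {2,3,4,6,8,9}; region has {2,4,6,7,8,9} → only 1 remains.
A7 = 6: row 7 has {1,2,4,5,7,8}; col 1 has {1,3,7,8,9}; region has {1,2,3,5,7,8,9} → only 6 remains.
G7 = 3: row 7 has {1,2,4,5,6,7,8}; col 7 has {1,2,4,5,7,8,9}; region has {1,4,8} → only 3 remains.
H7 = 9: row 7 has {1,2,3,4,5,6,7,8}; col 8 has {1,4,6,7,8}; region has {1,3,4,8} → only 9 remains.
A8 = 4: row 8 has {1,3,8}; col 1 has {1,3,6,7,8,9}; region has {1,2,3,5,6,7,8,9} → only 4 remains.
H8 = 5: row 8 has {1,3,4,8}; col 8 has {1,4,6,7,8,9}; region has {1,2,3,4,6,7,8} → only 5 remains.
J8 = 6: row 8 has {1,3,4,5,8}; col 9 has {1,2,4,7,8,9}; region has {1,3,4,8,9} → only 6 remains.
C3 = 9: row 3 has {2,4,6,7,8}; col 3 has {1,2,3,5,6,7,8}; region has {1,5,6,8} → only 9 remains.
E3 = 3: row 3 has {2,4,6,7,8,9}; col 5 has {1,5,6,8}; region has {1,5,6,8,9} → only 3 remains.
F3 = 5: row 3 has {2,3,4,6,7,8,9}; col 6 has {1,2,3,4,6,8,9}; region has {1,2,4,6,7,8,9} → only 5 remains.
B4 = 2: row 4 has {1,3,4,5,6,7,8,9}; col 2 has {3,5,7,8}; region has {3,4,6,7,8} → only 2 remains.
J5 = 3: row 5 has {1,7,8,9}; col 9 has {1,2,4,6,7,8,9}; region has {1,2,4,5,6,7,8,9} → only 3 remains.
G6 = 6: row 6 has {1,7,8}; col 7 has {1,2,3,4,5,7,8,9}; region has {1,5,7,8} → only 6 remains.
J6 = 5: row 6 has {1,6,7,8}; col 9 has {1,2,3,4,6,7,8,9}; region has {1,3,4,6,8,9} → only 5 remains.
D8 = 9: row 8 has {1,3,4,5,6,8}; col 4 has {1,3,4,6,7,8}; region has {1,2,3,4,5,6,7,8} → only 9 remains.
F8 = 7: row 8 has {1,3,4,5,6,8,9}; col 6 has {1,2,3,4,5,6,8,9}; region has {1,3,4,5,6,8,9} → only 7 remains.
A2 = 5: row 2 has {1,3,6,8}; col 1 has {1,3,4,6,7,8,9}; region has {2,3,4,6,7,8} → only 5 remains.
B2 = 9: row 2 has {1,3,5,6,8}; col 2 has {2,3,5,7,8}; region has {2,3,4,5,6,7,8} → only 9 remains.
C2 = 4: row 2 has {1,3,5,6,8,9}; col 3 has {1,2,3,5,6,7,8,9}; region has {1,3,5,6,8,9} → only 4 remains.
D2 = 2: row 2 has {1,3,4,5,6,8,9}; col 4 has {1,3,4,6,7,8,9}; region has {1,3,4,5,6,8,9} → only 2 remains.
E2 = 7: row 2 has {1,2,3,4,5,6,8,9}; col 5 has {1,3,5,6,8}; region has {1,2,3,4,5,6,8,9} → only 7 remains.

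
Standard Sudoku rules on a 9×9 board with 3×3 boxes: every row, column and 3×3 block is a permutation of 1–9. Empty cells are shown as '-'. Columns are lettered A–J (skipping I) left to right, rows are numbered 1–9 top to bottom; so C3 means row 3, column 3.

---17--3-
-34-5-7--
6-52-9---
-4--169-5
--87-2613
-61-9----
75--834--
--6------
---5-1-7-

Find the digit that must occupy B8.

F2 = 8 (sole candidate).
B5 = 9 (sole candidate).
E5 = 4 (sole candidate).
F6 = 5 (sole candidate).
E8 = 2 (sole candidate).
E9 = 6 (sole candidate).
F1 = 4 (sole candidate).
D2 = 6 (sole candidate).
E3 = 3 (sole candidate).
A5 = 5 (sole candidate).
D7 = 9 (sole candidate).
D8 = 4 (sole candidate).
F8 = 7 (sole candidate).
C7 = 2 (sole candidate).
H7 = 6 (sole candidate).
J7 = 1 (sole candidate).
B9 = 8 (sole candidate).
B1 = 2 (sole candidate).
C1 = 9 (sole candidate).
A2 = 1 (sole candidate).
B3 = 7 (sole candidate).
B8 = 1: row 8 has {2,4,6,7}; col 2 has {2,3,4,5,6,7,8,9}; box has {2,5,6,7,8} → only 1 remains.

1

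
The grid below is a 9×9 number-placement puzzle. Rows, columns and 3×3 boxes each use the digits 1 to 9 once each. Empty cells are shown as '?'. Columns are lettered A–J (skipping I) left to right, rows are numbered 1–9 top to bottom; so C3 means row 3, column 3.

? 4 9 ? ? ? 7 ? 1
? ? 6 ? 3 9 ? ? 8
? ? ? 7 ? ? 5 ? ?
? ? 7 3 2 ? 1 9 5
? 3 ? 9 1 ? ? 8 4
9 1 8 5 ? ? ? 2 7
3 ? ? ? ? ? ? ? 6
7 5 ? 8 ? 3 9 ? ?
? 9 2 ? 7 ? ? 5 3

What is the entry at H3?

6

H2 = 4 (sole candidate).
B4 = 6 (sole candidate).
C5 = 5 (sole candidate).
G5 = 6 (sole candidate).
G6 = 3 (sole candidate).
B7 = 8 (sole candidate).
H8 = 1 (sole candidate).
J8 = 2 (sole candidate).
G2 = 2 (sole candidate).
B3 = 2 (sole candidate).
J3 = 9 (sole candidate).
A4 = 4 (sole candidate).
F4 = 8 (sole candidate).
A5 = 2 (sole candidate).
F5 = 7 (sole candidate).
G7 = 4 (sole candidate).
H7 = 7 (sole candidate).
C8 = 4 (sole candidate).
E8 = 6 (sole candidate).
G9 = 8 (sole candidate).
B2 = 7 (sole candidate).
D2 = 1 (sole candidate).
E6 = 4 (sole candidate).
F6 = 6 (sole candidate).
C7 = 1 (sole candidate).
D7 = 2 (sole candidate).
F7 = 5 (sole candidate).
A9 = 6 (sole candidate).
D9 = 4 (sole candidate).
F9 = 1 (sole candidate).
D1 = 6 (sole candidate).
F1 = 2 (sole candidate).
H1 = 3 (sole candidate).
A2 = 5 (sole candidate).
C3 = 3 (sole candidate).
E3 = 8 (sole candidate).
F3 = 4 (sole candidate).
H3 = 6: row 3 has {2,3,4,5,7,8,9}; col 8 has {1,2,3,4,5,7,8,9}; box has {1,2,3,4,5,7,8,9} → only 6 remains.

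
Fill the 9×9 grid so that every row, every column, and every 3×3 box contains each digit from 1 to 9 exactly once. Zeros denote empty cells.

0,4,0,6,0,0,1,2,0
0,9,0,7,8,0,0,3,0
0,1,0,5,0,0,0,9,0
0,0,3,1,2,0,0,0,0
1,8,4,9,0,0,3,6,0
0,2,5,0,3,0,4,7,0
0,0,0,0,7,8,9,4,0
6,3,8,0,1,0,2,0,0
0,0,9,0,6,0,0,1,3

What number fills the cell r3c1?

r1c3 = 7 (sole candidate).
r1c5 = 9 (sole candidate).
r1c6 = 3 (sole candidate).
r3c5 = 4 (sole candidate).
r3c6 = 2 (sole candidate).
r5c5 = 5 (sole candidate).
r5c6 = 7 (sole candidate).
r5c9 = 2 (sole candidate).
r6c1 = 9 (sole candidate).
r6c4 = 8 (sole candidate).
r6c6 = 6 (sole candidate).
r6c9 = 1 (sole candidate).
r7c2 = 5 (sole candidate).
r7c9 = 6 (sole candidate).
r8c4 = 4 (sole candidate).
r8c8 = 5 (sole candidate).
r8c9 = 7 (sole candidate).
r9c2 = 7 (sole candidate).
r9c4 = 2 (sole candidate).
r9c6 = 5 (sole candidate).
r9c7 = 8 (sole candidate).
r2c6 = 1 (sole candidate).
r3c3 = 6 (sole candidate).
r3c7 = 7 (sole candidate).
r3c9 = 8 (sole candidate).
r4c1 = 7 (sole candidate).
r4c2 = 6 (sole candidate).
r4c6 = 4 (sole candidate).
r4c7 = 5 (sole candidate).
r4c8 = 8 (sole candidate).
r4c9 = 9 (sole candidate).
r7c1 = 2 (sole candidate).
r7c3 = 1 (sole candidate).
r7c4 = 3 (sole candidate).
r8c6 = 9 (sole candidate).
r9c1 = 4 (sole candidate).
r1c9 = 5 (sole candidate).
r2c1 = 5 (sole candidate).
r2c3 = 2 (sole candidate).
r2c7 = 6 (sole candidate).
r2c9 = 4 (sole candidate).
r3c1 = 3: row 3 has {1,2,4,5,6,7,8,9}; col 1 has {1,2,4,5,6,7,9}; box has {1,2,4,5,6,7,9} → only 3 remains.

3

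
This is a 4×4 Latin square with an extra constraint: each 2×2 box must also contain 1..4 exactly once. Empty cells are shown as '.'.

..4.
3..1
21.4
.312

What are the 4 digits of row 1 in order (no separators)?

1243

r1c1 = 1: row 1 has {4}; col 1 has {2,3}; box has {3} → only 1 remains.
r1c2 = 2: row 1 has {1,4}; col 2 has {1,3}; box has {1,3} → only 2 remains.
r1c4 = 3: row 1 has {1,2,4}; col 4 has {1,2,4}; box has {1,4} → only 3 remains.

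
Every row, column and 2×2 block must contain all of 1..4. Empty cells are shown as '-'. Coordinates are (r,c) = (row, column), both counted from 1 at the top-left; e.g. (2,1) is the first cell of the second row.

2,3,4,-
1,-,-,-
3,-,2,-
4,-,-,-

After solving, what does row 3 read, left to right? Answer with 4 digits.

(1,4) = 1: row 1 has {2,3,4}; col 4 has {}; box has {4} → only 1 remains.
(2,2) = 4: row 2 has {1}; col 2 has {3}; box has {1,2,3} → only 4 remains.
(2,3) = 3: row 2 has {1,4}; col 3 has {2,4}; box has {1,4} → only 3 remains.
(2,4) = 2: row 2 has {1,3,4}; col 4 has {1}; box has {1,3,4} → only 2 remains.
(3,2) = 1: row 3 has {2,3}; col 2 has {3,4}; box has {3,4} → only 1 remains.
(3,4) = 4: row 3 has {1,2,3}; col 4 has {1,2}; box has {2} → only 4 remains.

3124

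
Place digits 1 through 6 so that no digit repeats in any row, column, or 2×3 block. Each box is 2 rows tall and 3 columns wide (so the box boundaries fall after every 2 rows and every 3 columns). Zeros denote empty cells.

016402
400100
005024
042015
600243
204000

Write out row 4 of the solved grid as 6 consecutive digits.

342615

row 2, column 3 = 3 (sole candidate).
row 2, column 6 = 6 (sole candidate).
row 4, column 1 = 3: row 4 has {1,2,4,5}; col 1 has {2,4,6}; box has {2,4,5} → only 3 remains.
row 4, column 4 = 6: row 4 has {1,2,3,4,5}; col 4 has {1,2,4}; box has {1,2,4,5} → only 6 remains.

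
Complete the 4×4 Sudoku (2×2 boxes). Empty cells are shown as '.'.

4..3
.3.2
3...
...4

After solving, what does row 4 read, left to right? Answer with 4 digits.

r1c3 = 1 (sole candidate).
r2c1 = 1 (sole candidate).
r2c3 = 4 (sole candidate).
r3c3 = 2 (sole candidate).
r3c4 = 1 (sole candidate).
r4c1 = 2: row 4 has {4}; col 1 has {1,3,4}; box has {3} → only 2 remains.
r4c2 = 1: row 4 has {2,4}; col 2 has {3}; box has {2,3} → only 1 remains.
r4c3 = 3: row 4 has {1,2,4}; col 3 has {1,2,4}; box has {1,2,4} → only 3 remains.

2134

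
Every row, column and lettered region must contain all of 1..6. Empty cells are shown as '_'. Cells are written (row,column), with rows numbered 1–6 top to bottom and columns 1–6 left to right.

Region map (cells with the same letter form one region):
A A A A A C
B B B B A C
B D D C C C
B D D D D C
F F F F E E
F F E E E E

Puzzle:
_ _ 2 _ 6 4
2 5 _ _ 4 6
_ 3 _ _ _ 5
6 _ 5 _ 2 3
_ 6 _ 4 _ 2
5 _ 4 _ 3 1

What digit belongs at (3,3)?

6

(1,2) = 1: row 1 has {2,4,6}; col 2 has {3,5,6}; region has {2,4,6} → only 1 remains.
(3,5) = 1: row 3 has {3,5}; col 5 has {2,3,4,6}; region has {3,4,5,6} → only 1 remains.
(4,2) = 4: row 4 has {2,3,5,6}; col 2 has {1,3,5,6}; region has {2,3,5} → only 4 remains.
(4,4) = 1: row 4 has {2,3,4,5,6}; col 4 has {4}; region has {2,3,4,5} → only 1 remains.
(5,5) = 5: row 5 has {2,4,6}; col 5 has {1,2,3,4,6}; region has {1,2,3,4} → only 5 remains.
(6,2) = 2: row 6 has {1,3,4,5}; col 2 has {1,3,4,5,6}; region has {4,5,6} → only 2 remains.
(6,4) = 6: row 6 has {1,2,3,4,5}; col 4 has {1,4}; region has {1,2,3,4,5} → only 6 remains.
(1,1) = 3: row 1 has {1,2,4,6}; col 1 has {2,5,6}; region has {1,2,4,6} → only 3 remains.
(1,4) = 5: row 1 has {1,2,3,4,6}; col 4 has {1,4,6}; region has {1,2,3,4,6} → only 5 remains.
(2,4) = 3: row 2 has {2,4,5,6}; col 4 has {1,4,5,6}; region has {2,5,6} → only 3 remains.
(3,1) = 4: row 3 has {1,3,5}; col 1 has {2,3,5,6}; region has {2,3,5,6} → only 4 remains.
(3,3) = 6: row 3 has {1,3,4,5}; col 3 has {2,4,5}; region has {1,2,3,4,5} → only 6 remains.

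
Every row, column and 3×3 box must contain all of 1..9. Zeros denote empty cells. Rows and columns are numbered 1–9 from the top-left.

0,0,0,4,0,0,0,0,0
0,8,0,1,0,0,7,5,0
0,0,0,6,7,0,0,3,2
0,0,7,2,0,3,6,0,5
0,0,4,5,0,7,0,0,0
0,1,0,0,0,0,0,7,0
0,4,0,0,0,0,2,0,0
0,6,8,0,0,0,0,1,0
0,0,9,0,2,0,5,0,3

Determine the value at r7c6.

r4c2 = 9 (sole candidate).
r9c2 = 7 (sole candidate).
r9c4 = 8 (sole candidate).
r3c2 = 5 (sole candidate).
r3c3 = 1 (sole candidate).
r4c1 = 8 (sole candidate).
r4c8 = 4 (sole candidate).
r6c4 = 9 (sole candidate).
r6c9 = 8 (sole candidate).
r9c1 = 1 (sole candidate).
r9c8 = 6 (sole candidate).
r4c5 = 1 (sole candidate).
r6c7 = 3 (sole candidate).
r9c6 = 4 (sole candidate).
r6c6 = 6 (sole candidate).
r5c5 = 8 (sole candidate).
r6c5 = 4 (sole candidate).
r1c1 = 7 (hidden single in row 1).
r5c1 = 6 (hidden single in row 5).
r5c2 = 3 (hidden single in row 5).
r1c2 = 2 (sole candidate).
r2c6 = 2 (hidden single in row 2).
r5c8 = 2 (hidden single in row 5).
r7c6 = 1: in row 7, 1 can only go here (every other open cell in that row sees a 1).

1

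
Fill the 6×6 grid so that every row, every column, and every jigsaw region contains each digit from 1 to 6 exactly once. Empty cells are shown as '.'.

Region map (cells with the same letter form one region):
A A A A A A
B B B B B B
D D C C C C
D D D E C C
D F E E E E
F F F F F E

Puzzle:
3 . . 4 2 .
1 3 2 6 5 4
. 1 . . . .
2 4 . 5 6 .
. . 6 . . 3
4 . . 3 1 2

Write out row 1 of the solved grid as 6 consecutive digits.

row 3, column 4 = 2: row 3 has {1}; col 4 has {3,4,5,6}; region has {6} → only 2 remains.
row 3, column 6 = 5: row 3 has {1,2}; col 6 has {2,3,4}; region has {2,6} → only 5 remains.
row 4, column 3 = 3: row 4 has {2,4,5,6}; col 3 has {2,6}; region has {1,2,4} → only 3 remains.
row 4, column 6 = 1: row 4 has {2,3,4,5,6}; col 6 has {2,3,4,5}; region has {2,5,6} → only 1 remains.
row 5, column 1 = 5: row 5 has {3,6}; col 1 has {1,2,3,4}; region has {1,2,3,4} → only 5 remains.
row 5, column 2 = 2: row 5 has {3,5,6}; col 2 has {1,3,4}; region has {1,3,4} → only 2 remains.
row 5, column 4 = 1: row 5 has {2,3,5,6}; col 4 has {2,3,4,5,6}; region has {2,3,5,6} → only 1 remains.
row 5, column 5 = 4: row 5 has {1,2,3,5,6}; col 5 has {1,2,5,6}; region has {1,2,3,5,6} → only 4 remains.
row 6, column 3 = 5: row 6 has {1,2,3,4}; col 3 has {2,3,6}; region has {1,2,3,4} → only 5 remains.
row 1, column 3 = 1: row 1 has {2,3,4}; col 3 has {2,3,5,6}; region has {2,3,4} → only 1 remains.
row 1, column 6 = 6: row 1 has {1,2,3,4}; col 6 has {1,2,3,4,5}; region has {1,2,3,4} → only 6 remains.
row 3, column 1 = 6: row 3 has {1,2,5}; col 1 has {1,2,3,4,5}; region has {1,2,3,4,5} → only 6 remains.
row 3, column 3 = 4: row 3 has {1,2,5,6}; col 3 has {1,2,3,5,6}; region has {1,2,5,6} → only 4 remains.
row 3, column 5 = 3: row 3 has {1,2,4,5,6}; col 5 has {1,2,4,5,6}; region has {1,2,4,5,6} → only 3 remains.
row 6, column 2 = 6: row 6 has {1,2,3,4,5}; col 2 has {1,2,3,4}; region has {1,2,3,4,5} → only 6 remains.
row 1, column 2 = 5: row 1 has {1,2,3,4,6}; col 2 has {1,2,3,4,6}; region has {1,2,3,4,6} → only 5 remains.

351426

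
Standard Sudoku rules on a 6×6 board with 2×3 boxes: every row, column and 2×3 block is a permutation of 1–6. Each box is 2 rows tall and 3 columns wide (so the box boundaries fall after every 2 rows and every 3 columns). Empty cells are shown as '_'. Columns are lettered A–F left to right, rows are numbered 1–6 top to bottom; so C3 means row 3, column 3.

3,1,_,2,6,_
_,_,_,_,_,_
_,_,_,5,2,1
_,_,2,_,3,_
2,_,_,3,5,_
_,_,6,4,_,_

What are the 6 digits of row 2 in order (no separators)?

625143

D2 = 1: row 2 has {}; col 4 has {2,3,4,5}; box has {2,6} → only 1 remains.
E2 = 4: row 2 has {1}; col 5 has {2,3,5,6}; box has {1,2,6} → only 4 remains.
D4 = 6 (sole candidate).
F4 = 4 (sole candidate).
B5 = 4 (sole candidate).
C5 = 1 (sole candidate).
F5 = 6 (sole candidate).
A6 = 5 (sole candidate).
B6 = 3 (sole candidate).
E6 = 1 (sole candidate).
F6 = 2 (sole candidate).
F1 = 5 (sole candidate).
A2 = 6: row 2 has {1,4}; col 1 has {2,3,5}; box has {1,3} → only 6 remains.
C2 = 5: row 2 has {1,4,6}; col 3 has {1,2,6}; box has {1,3,6} → only 5 remains.
F2 = 3: row 2 has {1,4,5,6}; col 6 has {1,2,4,5,6}; box has {1,2,4,5,6} → only 3 remains.
A3 = 4 (sole candidate).
B3 = 6 (sole candidate).
C3 = 3 (sole candidate).
A4 = 1 (sole candidate).
B4 = 5 (sole candidate).
C1 = 4 (sole candidate).
B2 = 2: row 2 has {1,3,4,5,6}; col 2 has {1,3,4,5,6}; box has {1,3,4,5,6} → only 2 remains.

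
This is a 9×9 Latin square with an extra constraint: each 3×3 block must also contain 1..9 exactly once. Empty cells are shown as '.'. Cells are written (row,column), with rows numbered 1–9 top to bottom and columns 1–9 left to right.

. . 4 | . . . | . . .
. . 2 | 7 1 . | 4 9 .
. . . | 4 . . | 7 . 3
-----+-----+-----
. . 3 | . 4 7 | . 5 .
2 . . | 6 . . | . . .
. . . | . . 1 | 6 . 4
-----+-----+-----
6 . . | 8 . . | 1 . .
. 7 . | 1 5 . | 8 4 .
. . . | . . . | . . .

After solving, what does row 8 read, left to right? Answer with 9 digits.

379152846

(8,3) = 9: row 8 has {1,4,5,7,8}; col 3 has {2,3,4}; box has {6,7} → only 9 remains.
(7,3) = 5 (sole candidate).
(8,1) = 3: row 8 has {1,4,5,7,8,9}; col 1 has {2,6}; box has {5,6,7,9} → only 3 remains.
(1,1) = 7 (hidden single in row 1).
(4,2) = 6 (hidden single in row 4).
(5,2) = 4 (hidden single in row 5).
(7,2) = 2 (sole candidate).
(5,6) = 5 (hidden single in row 5).
(7,6) = 4 (hidden single in row 7).
(9,1) = 4 (hidden single in row 9).
(3,3) = 6 (hidden single in column 3).
(1,4) = 5 (hidden single in column 4).
(1,7) = 2 (sole candidate).
(4,7) = 9 (sole candidate).
(5,7) = 3 (sole candidate).
(9,7) = 5 (sole candidate).
(4,4) = 2 (sole candidate).
(5,5) = 9 (hidden single in row 5).
(6,4) = 3 (sole candidate).
(6,5) = 8 (sole candidate).
(9,4) = 9 (sole candidate).
(3,5) = 2 (sole candidate).
(6,3) = 7 (sole candidate).
(6,8) = 2 (sole candidate).
(7,9) = 9 (hidden single in row 7).
(2,9) = 5 (hidden single in column 9).
(2,1) = 8 (sole candidate).
(2,2) = 3 (sole candidate).
(2,6) = 6 (sole candidate).
(4,1) = 1 (sole candidate).
(4,9) = 8 (sole candidate).
(5,3) = 8 (sole candidate).
(8,6) = 2: row 8 has {1,3,4,5,7,8,9}; col 6 has {1,4,5,6,7}; box has {1,4,5,8,9} → only 2 remains.
(8,9) = 6: row 8 has {1,2,3,4,5,7,8,9}; col 9 has {3,4,5,8,9}; box has {1,4,5,8,9} → only 6 remains.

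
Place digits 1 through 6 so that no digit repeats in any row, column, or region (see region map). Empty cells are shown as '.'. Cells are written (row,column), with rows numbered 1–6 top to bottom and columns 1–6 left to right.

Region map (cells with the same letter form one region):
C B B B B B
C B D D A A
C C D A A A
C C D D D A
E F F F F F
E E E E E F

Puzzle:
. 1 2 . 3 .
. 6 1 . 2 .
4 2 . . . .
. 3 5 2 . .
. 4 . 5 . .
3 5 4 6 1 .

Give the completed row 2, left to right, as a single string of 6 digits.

561324

(1,4) = 4 (sole candidate).
(1,6) = 5 (sole candidate).
(2,1) = 5: row 2 has {1,2,6}; col 1 has {3,4}; region has {2,3,4} → only 5 remains.
(2,4) = 3: row 2 has {1,2,5,6}; col 4 has {2,4,5,6}; region has {1,2,5} → only 3 remains.
(2,6) = 4: row 2 has {1,2,3,5,6}; col 6 has {5}; region has {2} → only 4 remains.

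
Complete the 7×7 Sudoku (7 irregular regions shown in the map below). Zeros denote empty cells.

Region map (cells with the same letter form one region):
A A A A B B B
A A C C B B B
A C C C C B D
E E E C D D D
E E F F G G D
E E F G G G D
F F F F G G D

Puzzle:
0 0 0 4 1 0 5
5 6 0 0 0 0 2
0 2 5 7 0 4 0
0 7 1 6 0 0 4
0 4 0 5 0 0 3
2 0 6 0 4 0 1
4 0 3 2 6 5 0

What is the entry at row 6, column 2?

row 1, column 2 = 3: row 1 has {1,4,5}; col 2 has {2,4,6,7}; region has {4,5,6} → only 3 remains.
row 2, column 3 = 4: row 2 has {2,5,6}; col 3 has {1,3,5,6}; region has {2,5,6,7} → only 4 remains.
row 3, column 1 = 1: row 3 has {2,4,5,7}; col 1 has {2,4,5}; region has {3,4,5,6} → only 1 remains.
row 3, column 5 = 3: row 3 has {1,2,4,5,7}; col 5 has {1,4,6}; region has {2,4,5,6,7} → only 3 remains.
row 3, column 7 = 6: row 3 has {1,2,3,4,5,7}; col 7 has {1,2,3,4,5}; region has {1,3,4} → only 6 remains.
row 4, column 1 = 3: row 4 has {1,4,6,7}; col 1 has {1,2,4,5}; region has {1,2,4,7} → only 3 remains.
row 4, column 6 = 2: row 4 has {1,3,4,6,7}; col 6 has {4,5}; region has {1,3,4,6} → only 2 remains.
row 5, column 1 = 6: row 5 has {3,4,5}; col 1 has {1,2,3,4,5}; region has {1,2,3,4,7} → only 6 remains.
row 5, column 3 = 7: row 5 has {3,4,5,6}; col 3 has {1,3,4,5,6}; region has {2,3,4,5,6} → only 7 remains.
row 5, column 5 = 2: row 5 has {3,4,5,6,7}; col 5 has {1,3,4,6}; region has {4,5,6} → only 2 remains.
row 5, column 6 = 1: row 5 has {2,3,4,5,6,7}; col 6 has {2,4,5}; region has {2,4,5,6} → only 1 remains.
row 6, column 2 = 5: row 6 has {1,2,4,6}; col 2 has {2,3,4,6,7}; region has {1,2,3,4,6,7} → only 5 remains.

5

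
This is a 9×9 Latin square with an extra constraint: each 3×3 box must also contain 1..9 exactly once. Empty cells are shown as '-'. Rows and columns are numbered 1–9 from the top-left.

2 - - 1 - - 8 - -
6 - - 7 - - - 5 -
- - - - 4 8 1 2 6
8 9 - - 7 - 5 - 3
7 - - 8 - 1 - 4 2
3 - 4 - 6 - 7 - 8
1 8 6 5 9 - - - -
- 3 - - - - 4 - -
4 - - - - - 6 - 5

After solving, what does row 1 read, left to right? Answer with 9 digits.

243156879

row 5, column 3 = 5: row 5 has {1,2,4,7,8}; col 3 has {4,6}; box has {3,4,7,8,9} → only 5 remains.
row 5, column 5 = 3: row 5 has {1,2,4,5,7,8}; col 5 has {4,6,7,9}; box has {1,6,7,8} → only 3 remains.
row 5, column 7 = 9: row 5 has {1,2,3,4,5,7,8}; col 7 has {1,4,5,6,7,8}; box has {2,3,4,5,7,8} → only 9 remains.
row 6, column 8 = 1: row 6 has {3,4,6,7,8}; col 8 has {2,4,5}; box has {2,3,4,5,7,8,9} → only 1 remains.
row 7, column 9 = 7: row 7 has {1,5,6,8,9}; col 9 has {2,3,5,6,8}; box has {4,5,6} → only 7 remains.
row 1, column 5 = 5: row 1 has {1,2,8}; col 5 has {3,4,6,7,9}; box has {1,4,7,8} → only 5 remains.
row 2, column 5 = 2: row 2 has {5,6,7}; col 5 has {3,4,5,6,7,9}; box has {1,4,5,7,8} → only 2 remains.
row 2, column 7 = 3: row 2 has {2,5,6,7}; col 7 has {1,4,5,6,7,8,9}; box has {1,2,5,6,8} → only 3 remains.
row 4, column 8 = 6: row 4 has {3,5,7,8,9}; col 8 has {1,2,4,5}; box has {1,2,3,4,5,7,8,9} → only 6 remains.
row 5, column 2 = 6: row 5 has {1,2,3,4,5,7,8,9}; col 2 has {3,8,9}; box has {3,4,5,7,8,9} → only 6 remains.
row 6, column 2 = 2: row 6 has {1,3,4,6,7,8}; col 2 has {3,6,8,9}; box has {3,4,5,6,7,8,9} → only 2 remains.
row 6, column 4 = 9: row 6 has {1,2,3,4,6,7,8}; col 4 has {1,5,7,8}; box has {1,3,6,7,8} → only 9 remains.
row 6, column 6 = 5: row 6 has {1,2,3,4,6,7,8,9}; col 6 has {1,8}; box has {1,3,6,7,8,9} → only 5 remains.
row 7, column 7 = 2: row 7 has {1,5,6,7,8,9}; col 7 has {1,3,4,5,6,7,8,9}; box has {4,5,6,7} → only 2 remains.
row 7, column 8 = 3: row 7 has {1,2,5,6,7,8,9}; col 8 has {1,2,4,5,6}; box has {2,4,5,6,7} → only 3 remains.
row 9, column 2 = 7: row 9 has {4,5,6}; col 2 has {2,3,6,8,9}; box has {1,3,4,6,8} → only 7 remains.
row 1, column 2 = 4: row 1 has {1,2,5,8}; col 2 has {2,3,6,7,8,9}; box has {2,6} → only 4 remains.
row 1, column 9 = 9: row 1 has {1,2,4,5,8}; col 9 has {2,3,5,6,7,8}; box has {1,2,3,5,6,8} → only 9 remains.
row 2, column 2 = 1: row 2 has {2,3,5,6,7}; col 2 has {2,3,4,6,7,8,9}; box has {2,4,6} → only 1 remains.
row 2, column 6 = 9: row 2 has {1,2,3,5,6,7}; col 6 has {1,5,8}; box has {1,2,4,5,7,8} → only 9 remains.
row 2, column 9 = 4: row 2 has {1,2,3,5,6,7,9}; col 9 has {2,3,5,6,7,8,9}; box has {1,2,3,5,6,8,9} → only 4 remains.
row 3, column 2 = 5: row 3 has {1,2,4,6,8}; col 2 has {1,2,3,4,6,7,8,9}; box has {1,2,4,6} → only 5 remains.
row 3, column 4 = 3: row 3 has {1,2,4,5,6,8}; col 4 has {1,5,7,8,9}; box has {1,2,4,5,7,8,9} → only 3 remains.
row 4, column 3 = 1: row 4 has {3,5,6,7,8,9}; col 3 has {4,5,6}; box has {2,3,4,5,6,7,8,9} → only 1 remains.
row 7, column 6 = 4: row 7 has {1,2,3,5,6,7,8,9}; col 6 has {1,5,8,9}; box has {5,9} → only 4 remains.
row 8, column 9 = 1: row 8 has {3,4}; col 9 has {2,3,4,5,6,7,8,9}; box has {2,3,4,5,6,7} → only 1 remains.
row 9, column 4 = 2: row 9 has {4,5,6,7}; col 4 has {1,3,5,7,8,9}; box has {4,5,9} → only 2 remains.
row 9, column 6 = 3: row 9 has {2,4,5,6,7}; col 6 has {1,4,5,8,9}; box has {2,4,5,9} → only 3 remains.
row 1, column 6 = 6: row 1 has {1,2,4,5,8,9}; col 6 has {1,3,4,5,8,9}; box has {1,2,3,4,5,7,8,9} → only 6 remains.
row 1, column 8 = 7: row 1 has {1,2,4,5,6,8,9}; col 8 has {1,2,3,4,5,6}; box has {1,2,3,4,5,6,8,9} → only 7 remains.
row 2, column 3 = 8: row 2 has {1,2,3,4,5,6,7,9}; col 3 has {1,4,5,6}; box has {1,2,4,5,6} → only 8 remains.
row 3, column 1 = 9: row 3 has {1,2,3,4,5,6,8}; col 1 has {1,2,3,4,6,7,8}; box has {1,2,4,5,6,8} → only 9 remains.
row 3, column 3 = 7: row 3 has {1,2,3,4,5,6,8,9}; col 3 has {1,4,5,6,8}; box has {1,2,4,5,6,8,9} → only 7 remains.
row 4, column 4 = 4: row 4 has {1,3,5,6,7,8,9}; col 4 has {1,2,3,5,7,8,9}; box has {1,3,5,6,7,8,9} → only 4 remains.
row 4, column 6 = 2: row 4 has {1,3,4,5,6,7,8,9}; col 6 has {1,3,4,5,6,8,9}; box has {1,3,4,5,6,7,8,9} → only 2 remains.
row 8, column 1 = 5: row 8 has {1,3,4}; col 1 has {1,2,3,4,6,7,8,9}; box has {1,3,4,6,7,8} → only 5 remains.
row 8, column 4 = 6: row 8 has {1,3,4,5}; col 4 has {1,2,3,4,5,7,8,9}; box has {2,3,4,5,9} → only 6 remains.
row 8, column 5 = 8: row 8 has {1,3,4,5,6}; col 5 has {2,3,4,5,6,7,9}; box has {2,3,4,5,6,9} → only 8 remains.
row 8, column 6 = 7: row 8 has {1,3,4,5,6,8}; col 6 has {1,2,3,4,5,6,8,9}; box has {2,3,4,5,6,8,9} → only 7 remains.
row 8, column 8 = 9: row 8 has {1,3,4,5,6,7,8}; col 8 has {1,2,3,4,5,6,7}; box has {1,2,3,4,5,6,7} → only 9 remains.
row 9, column 3 = 9: row 9 has {2,3,4,5,6,7}; col 3 has {1,4,5,6,7,8}; box has {1,3,4,5,6,7,8} → only 9 remains.
row 9, column 5 = 1: row 9 has {2,3,4,5,6,7,9}; col 5 has {2,3,4,5,6,7,8,9}; box has {2,3,4,5,6,7,8,9} → only 1 remains.
row 9, column 8 = 8: row 9 has {1,2,3,4,5,6,7,9}; col 8 has {1,2,3,4,5,6,7,9}; box has {1,2,3,4,5,6,7,9} → only 8 remains.
row 1, column 3 = 3: row 1 has {1,2,4,5,6,7,8,9}; col 3 has {1,4,5,6,7,8,9}; box has {1,2,4,5,6,7,8,9} → only 3 remains.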